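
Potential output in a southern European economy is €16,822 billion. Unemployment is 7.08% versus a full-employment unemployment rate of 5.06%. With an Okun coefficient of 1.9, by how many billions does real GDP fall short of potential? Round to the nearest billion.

€646 billion

Output gap = -1.9 × (7.08 - 5.06) = -1.9 × 2.02 = -3.838%.
Actual GDP ≈ 16822 × 0.96162 ≈ 16176 billion, so the shortfall is 16822 - 16176 = 646 billion.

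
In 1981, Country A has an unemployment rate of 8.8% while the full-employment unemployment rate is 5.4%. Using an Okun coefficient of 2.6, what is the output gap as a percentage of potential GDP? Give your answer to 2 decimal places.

-8.84%

The unemployment gap is 8.8 - 5.4 = 3.4 percentage points.
Okun's law gives an output gap of -2.6 × 3.4 = -8.84%, i.e. 8.84% below potential.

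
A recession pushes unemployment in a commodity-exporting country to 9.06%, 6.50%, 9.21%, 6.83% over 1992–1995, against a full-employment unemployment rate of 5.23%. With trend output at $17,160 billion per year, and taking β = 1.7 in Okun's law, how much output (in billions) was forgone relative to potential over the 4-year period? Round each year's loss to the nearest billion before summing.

Year 1992: gap = -1.7 × (9.06 - 5.23) = -6.511%, loss ≈ 17160 × 6.511/100 ≈ 1117.
Year 1993: gap = -1.7 × (6.5 - 5.23) = -2.159%, loss ≈ 17160 × 2.159/100 ≈ 370.
Year 1994: gap = -1.7 × (9.21 - 5.23) = -6.766%, loss ≈ 17160 × 6.766/100 ≈ 1161.
Year 1995: gap = -1.7 × (6.83 - 5.23) = -2.72%, loss ≈ 17160 × 2.72/100 ≈ 467.
Total lost output = 1117 + 370 + 1161 + 467 = 3115 billion.

$3,115 billion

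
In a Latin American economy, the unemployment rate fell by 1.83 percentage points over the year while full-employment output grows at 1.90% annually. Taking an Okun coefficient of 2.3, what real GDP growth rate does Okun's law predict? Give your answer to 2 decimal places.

Growth-rate Okun's law: g_Y = g_Y* - β × Δu.
g_Y = 1.90 - 2.3 × (-1.83) = 1.9 + 4.209 = 6.109%, i.e. 6.11% to 2 d.p.

6.11%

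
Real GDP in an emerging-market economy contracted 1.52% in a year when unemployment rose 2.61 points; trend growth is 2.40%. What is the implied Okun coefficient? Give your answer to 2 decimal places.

Growth form: g_Y = g_Y* - β × Δu, so β = (g_Y* - g_Y)/Δu.
β = (2.4 + 1.52)/2.61 = 3.92/2.61 = 1.50.

β ≈ 1.50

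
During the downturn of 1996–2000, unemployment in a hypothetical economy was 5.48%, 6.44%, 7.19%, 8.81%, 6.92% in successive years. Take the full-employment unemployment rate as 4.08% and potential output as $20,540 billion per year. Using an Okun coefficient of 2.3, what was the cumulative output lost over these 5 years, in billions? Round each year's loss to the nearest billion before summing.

$6,822 billion

Year 1996: gap = -2.3 × (5.48 - 4.08) = -3.22%, loss ≈ 20540 × 3.22/100 ≈ 661.
Year 1997: gap = -2.3 × (6.44 - 4.08) = -5.428%, loss ≈ 20540 × 5.428/100 ≈ 1115.
Year 1998: gap = -2.3 × (7.19 - 4.08) = -7.153%, loss ≈ 20540 × 7.153/100 ≈ 1469.
Year 1999: gap = -2.3 × (8.81 - 4.08) = -10.879%, loss ≈ 20540 × 10.879/100 ≈ 2235.
Year 2000: gap = -2.3 × (6.92 - 4.08) = -6.532%, loss ≈ 20540 × 6.532/100 ≈ 1342.
Total lost output = 661 + 1115 + 1469 + 2235 + 1342 = 6822 billion.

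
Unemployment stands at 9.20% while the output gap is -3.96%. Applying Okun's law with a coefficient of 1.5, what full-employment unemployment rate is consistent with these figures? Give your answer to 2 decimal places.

6.56%

From Okun's law, u - u* = -(output gap)/β = -(-3.96)/1.5 = 2.64 points.
So u* = 9.2 - 2.64 = 6.56%.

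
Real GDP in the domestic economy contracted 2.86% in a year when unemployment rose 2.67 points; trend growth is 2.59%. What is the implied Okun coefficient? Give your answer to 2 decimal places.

Growth form: g_Y = g_Y* - β × Δu, so β = (g_Y* - g_Y)/Δu.
β = (2.59 + 2.86)/2.67 = 5.45/2.67 = 2.04.

β ≈ 2.04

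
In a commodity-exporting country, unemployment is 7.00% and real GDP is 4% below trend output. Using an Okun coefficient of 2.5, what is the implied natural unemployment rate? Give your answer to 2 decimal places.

5.40%

From Okun's law, u - u* = -(output gap)/β = -(-4)/2.5 = 1.6 points.
So u* = 7 - 1.6 = 5.40%.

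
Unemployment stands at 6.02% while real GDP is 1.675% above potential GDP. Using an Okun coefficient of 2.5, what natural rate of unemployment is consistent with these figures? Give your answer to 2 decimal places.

From Okun's law, u - u* = -(output gap)/β = -(1.675)/2.5 = -0.67 points.
So u* = 6.02 + 0.67 = 6.69%.

6.69%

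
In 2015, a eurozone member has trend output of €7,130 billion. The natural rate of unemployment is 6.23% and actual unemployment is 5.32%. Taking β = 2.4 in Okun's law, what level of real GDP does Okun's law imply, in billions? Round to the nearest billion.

Unemployment gap = 5.32 - 6.23 = -0.91 points, so the output gap is -2.4 × (-0.91) = 2.184%.
Actual GDP = 7130 × (1 + 2.184/100) = 7130 × 1.02184 ≈ 7286 billion.

€7,286 billion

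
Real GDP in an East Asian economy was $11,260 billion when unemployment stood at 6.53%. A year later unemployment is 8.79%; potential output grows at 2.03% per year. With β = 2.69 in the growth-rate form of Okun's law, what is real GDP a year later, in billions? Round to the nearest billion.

Δu = 8.79 - 6.53 = 2.26 points.
Okun's law (growth form): g_Y = g_Y* - β × Δu = 2.03 - 2.69 × (2.26) = 2.03 - 6.0794 = -4.0494%.
Real GDP in the next year = 11260 × (1 - 4.0494/100) = 11260 × 0.959506 ≈ 10804 billion.

$10,804 billion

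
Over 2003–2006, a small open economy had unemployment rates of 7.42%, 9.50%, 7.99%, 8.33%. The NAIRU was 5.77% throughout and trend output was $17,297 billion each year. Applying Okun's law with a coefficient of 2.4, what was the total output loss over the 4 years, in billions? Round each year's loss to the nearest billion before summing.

Year 2003: gap = -2.4 × (7.42 - 5.77) = -3.96%, loss ≈ 17297 × 3.96/100 ≈ 685.
Year 2004: gap = -2.4 × (9.5 - 5.77) = -8.952%, loss ≈ 17297 × 8.952/100 ≈ 1548.
Year 2005: gap = -2.4 × (7.99 - 5.77) = -5.328%, loss ≈ 17297 × 5.328/100 ≈ 922.
Year 2006: gap = -2.4 × (8.33 - 5.77) = -6.144%, loss ≈ 17297 × 6.144/100 ≈ 1063.
Total lost output = 685 + 1548 + 922 + 1063 = 4218 billion.

$4,218 billion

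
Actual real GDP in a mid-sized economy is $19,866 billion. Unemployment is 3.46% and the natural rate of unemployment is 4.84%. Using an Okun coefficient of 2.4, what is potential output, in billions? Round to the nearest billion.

Unemployment gap = 3.46 - 4.84 = -1.38 points, so output gap = -2.4 × (-1.38) = 3.312%.
Since Y = Y* × (1 + gap/100), Y* = 19866/1.03312 ≈ 19229 billion.

$19,229 billion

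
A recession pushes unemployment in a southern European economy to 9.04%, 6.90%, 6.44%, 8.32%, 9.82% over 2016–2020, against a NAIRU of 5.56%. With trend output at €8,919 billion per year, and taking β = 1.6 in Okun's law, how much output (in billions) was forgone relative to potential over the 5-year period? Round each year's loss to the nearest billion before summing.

€1,816 billion

Year 2016: gap = -1.6 × (9.04 - 5.56) = -5.568%, loss ≈ 8919 × 5.568/100 ≈ 497.
Year 2017: gap = -1.6 × (6.9 - 5.56) = -2.144%, loss ≈ 8919 × 2.144/100 ≈ 191.
Year 2018: gap = -1.6 × (6.44 - 5.56) = -1.408%, loss ≈ 8919 × 1.408/100 ≈ 126.
Year 2019: gap = -1.6 × (8.32 - 5.56) = -4.416%, loss ≈ 8919 × 4.416/100 ≈ 394.
Year 2020: gap = -1.6 × (9.82 - 5.56) = -6.816%, loss ≈ 8919 × 6.816/100 ≈ 608.
Total lost output = 497 + 191 + 126 + 394 + 608 = 1816 billion.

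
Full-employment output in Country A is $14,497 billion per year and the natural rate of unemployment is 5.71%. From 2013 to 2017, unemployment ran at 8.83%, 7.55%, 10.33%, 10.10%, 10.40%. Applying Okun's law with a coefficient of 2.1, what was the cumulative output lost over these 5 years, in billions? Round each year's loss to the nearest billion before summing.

Year 2013: gap = -2.1 × (8.83 - 5.71) = -6.552%, loss ≈ 14497 × 6.552/100 ≈ 950.
Year 2014: gap = -2.1 × (7.55 - 5.71) = -3.864%, loss ≈ 14497 × 3.864/100 ≈ 560.
Year 2015: gap = -2.1 × (10.33 - 5.71) = -9.702%, loss ≈ 14497 × 9.702/100 ≈ 1406.
Year 2016: gap = -2.1 × (10.1 - 5.71) = -9.219%, loss ≈ 14497 × 9.219/100 ≈ 1336.
Year 2017: gap = -2.1 × (10.4 - 5.71) = -9.849%, loss ≈ 14497 × 9.849/100 ≈ 1428.
Total lost output = 950 + 560 + 1406 + 1336 + 1428 = 5680 billion.

$5,680 billion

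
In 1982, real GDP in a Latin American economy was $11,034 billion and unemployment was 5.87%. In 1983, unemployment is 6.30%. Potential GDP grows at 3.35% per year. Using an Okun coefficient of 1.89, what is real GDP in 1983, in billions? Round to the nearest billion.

$11,314 billion

Δu = 6.3 - 5.87 = 0.43 points.
Okun's law (growth form): g_Y = g_Y* - β × Δu = 3.35 - 1.89 × (0.43) = 3.35 - 0.8127 = 2.5373%.
Real GDP in the next year = 11034 × (1 + 2.5373/100) = 11034 × 1.025373 ≈ 11314 billion.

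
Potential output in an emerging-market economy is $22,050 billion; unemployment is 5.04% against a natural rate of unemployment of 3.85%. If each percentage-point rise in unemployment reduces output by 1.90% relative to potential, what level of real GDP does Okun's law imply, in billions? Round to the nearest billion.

$21,551 billion

Unemployment gap = 5.04 - 3.85 = 1.19 points, so the output gap is -1.9 × 1.19 = -2.261%.
Actual GDP = 22050 × (1 - 2.261/100) = 22050 × 0.97739 ≈ 21551 billion.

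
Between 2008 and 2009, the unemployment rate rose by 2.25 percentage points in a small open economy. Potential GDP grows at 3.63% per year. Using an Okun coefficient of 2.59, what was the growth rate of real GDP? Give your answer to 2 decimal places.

-2.20%

Growth-rate Okun's law: g_Y = g_Y* - β × Δu.
g_Y = 3.63 - 2.59 × (2.25) = 3.63 - 5.8275 = -2.1975%, i.e. -2.20% to 2 d.p.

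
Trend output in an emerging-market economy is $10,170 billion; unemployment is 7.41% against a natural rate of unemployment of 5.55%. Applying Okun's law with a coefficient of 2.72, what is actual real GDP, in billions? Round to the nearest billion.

$9,655 billion

Unemployment gap = 7.41 - 5.55 = 1.86 points, so the output gap is -2.72 × 1.86 = -5.0592%.
Actual GDP = 10170 × (1 - 5.0592/100) = 10170 × 0.949408 ≈ 9655 billion.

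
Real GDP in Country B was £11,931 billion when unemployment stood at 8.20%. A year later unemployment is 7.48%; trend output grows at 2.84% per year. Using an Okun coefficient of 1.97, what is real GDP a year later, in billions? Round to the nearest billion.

£12,439 billion

Δu = 7.48 - 8.2 = -0.72 points.
Okun's law (growth form): g_Y = g_Y* - β × Δu = 2.84 - 1.97 × (-0.72) = 2.84 + 1.4184 = 4.2584%.
Real GDP in the next year = 11931 × (1 + 4.2584/100) = 11931 × 1.042584 ≈ 12439 billion.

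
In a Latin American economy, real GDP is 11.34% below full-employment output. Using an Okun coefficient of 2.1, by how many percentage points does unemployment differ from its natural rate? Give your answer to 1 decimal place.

5.4 percentage points

Okun's law: output gap = -β × (u - u*), so u - u* = -(output gap)/β.
u - u* = -(-11.34)/2.1 = 5.4 percentage points.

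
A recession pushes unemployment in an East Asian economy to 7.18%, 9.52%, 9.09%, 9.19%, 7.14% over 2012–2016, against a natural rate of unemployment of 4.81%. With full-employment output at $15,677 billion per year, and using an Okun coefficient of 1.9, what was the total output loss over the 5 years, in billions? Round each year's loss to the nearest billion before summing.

$5,383 billion

Year 2012: gap = -1.9 × (7.18 - 4.81) = -4.503%, loss ≈ 15677 × 4.503/100 ≈ 706.
Year 2013: gap = -1.9 × (9.52 - 4.81) = -8.949%, loss ≈ 15677 × 8.949/100 ≈ 1403.
Year 2014: gap = -1.9 × (9.09 - 4.81) = -8.132%, loss ≈ 15677 × 8.132/100 ≈ 1275.
Year 2015: gap = -1.9 × (9.19 - 4.81) = -8.322%, loss ≈ 15677 × 8.322/100 ≈ 1305.
Year 2016: gap = -1.9 × (7.14 - 4.81) = -4.427%, loss ≈ 15677 × 4.427/100 ≈ 694.
Total lost output = 706 + 1403 + 1275 + 1305 + 694 = 5383 billion.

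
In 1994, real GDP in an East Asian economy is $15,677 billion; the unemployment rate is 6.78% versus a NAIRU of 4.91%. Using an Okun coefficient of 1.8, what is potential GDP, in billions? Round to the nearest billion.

Unemployment gap = 6.78 - 4.91 = 1.87 points, so output gap = -1.8 × 1.87 = -3.366%.
Since Y = Y* × (1 + gap/100), Y* = 15677/0.96634 ≈ 16223 billion.

$16,223 billion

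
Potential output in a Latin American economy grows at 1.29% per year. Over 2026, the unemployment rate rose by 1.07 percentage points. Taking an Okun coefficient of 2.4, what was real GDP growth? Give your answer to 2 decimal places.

-1.28%

Growth-rate Okun's law: g_Y = g_Y* - β × Δu.
g_Y = 1.29 - 2.4 × (1.07) = 1.29 - 2.568 = -1.278%, i.e. -1.28% to 2 d.p.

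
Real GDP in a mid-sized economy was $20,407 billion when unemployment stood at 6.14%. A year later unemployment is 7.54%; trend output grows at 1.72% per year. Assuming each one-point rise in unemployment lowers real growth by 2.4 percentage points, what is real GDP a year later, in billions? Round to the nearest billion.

$20,072 billion

Δu = 7.54 - 6.14 = 1.4 points.
Okun's law (growth form): g_Y = g_Y* - β × Δu = 1.72 - 2.4 × (1.40) = 1.72 - 3.36 = -1.64%.
Real GDP in the next year = 20407 × (1 - 1.64/100) = 20407 × 0.9836 ≈ 20072 billion.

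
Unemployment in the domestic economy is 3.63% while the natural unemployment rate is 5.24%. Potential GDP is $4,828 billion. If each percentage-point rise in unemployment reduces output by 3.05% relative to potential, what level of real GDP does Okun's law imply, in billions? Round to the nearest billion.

Unemployment gap = 3.63 - 5.24 = -1.61 points, so the output gap is -3.05 × (-1.61) = 4.9105%.
Actual GDP = 4828 × (1 + 4.9105/100) = 4828 × 1.049105 ≈ 5065 billion.

$5,065 billion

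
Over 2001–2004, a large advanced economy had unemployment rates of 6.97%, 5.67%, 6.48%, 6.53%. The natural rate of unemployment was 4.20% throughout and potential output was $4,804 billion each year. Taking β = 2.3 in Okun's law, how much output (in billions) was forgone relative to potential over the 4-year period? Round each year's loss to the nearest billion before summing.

$977 billion

Year 2001: gap = -2.3 × (6.97 - 4.2) = -6.371%, loss ≈ 4804 × 6.371/100 ≈ 306.
Year 2002: gap = -2.3 × (5.67 - 4.2) = -3.381%, loss ≈ 4804 × 3.381/100 ≈ 162.
Year 2003: gap = -2.3 × (6.48 - 4.2) = -5.244%, loss ≈ 4804 × 5.244/100 ≈ 252.
Year 2004: gap = -2.3 × (6.53 - 4.2) = -5.359%, loss ≈ 4804 × 5.359/100 ≈ 257.
Total lost output = 306 + 162 + 252 + 257 = 977 billion.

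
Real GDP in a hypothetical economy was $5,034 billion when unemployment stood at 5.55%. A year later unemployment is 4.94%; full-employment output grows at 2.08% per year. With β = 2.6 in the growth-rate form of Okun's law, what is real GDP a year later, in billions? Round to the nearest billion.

Δu = 4.94 - 5.55 = -0.61 points.
Okun's law (growth form): g_Y = g_Y* - β × Δu = 2.08 - 2.6 × (-0.61) = 2.08 + 1.586 = 3.666%.
Real GDP in the next year = 5034 × (1 + 3.666/100) = 5034 × 1.03666 ≈ 5219 billion.

$5,219 billion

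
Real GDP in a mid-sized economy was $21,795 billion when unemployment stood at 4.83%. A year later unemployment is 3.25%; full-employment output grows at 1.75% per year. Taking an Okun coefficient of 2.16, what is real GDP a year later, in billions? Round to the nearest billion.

Δu = 3.25 - 4.83 = -1.58 points.
Okun's law (growth form): g_Y = g_Y* - β × Δu = 1.75 - 2.16 × (-1.58) = 1.75 + 3.4128 = 5.1628%.
Real GDP in the next year = 21795 × (1 + 5.1628/100) = 21795 × 1.051628 ≈ 22920 billion.

$22,920 billion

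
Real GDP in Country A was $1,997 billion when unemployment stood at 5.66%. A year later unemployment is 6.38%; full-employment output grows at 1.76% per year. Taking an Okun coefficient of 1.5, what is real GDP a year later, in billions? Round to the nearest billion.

Δu = 6.38 - 5.66 = 0.72 points.
Okun's law (growth form): g_Y = g_Y* - β × Δu = 1.76 - 1.5 × (0.72) = 1.76 - 1.08 = 0.68%.
Real GDP in the next year = 1997 × (1 + 0.68/100) = 1997 × 1.0068 ≈ 2011 billion.

$2,011 billion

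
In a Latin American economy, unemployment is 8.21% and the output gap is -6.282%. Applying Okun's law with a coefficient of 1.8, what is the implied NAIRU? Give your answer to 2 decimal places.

4.72%

From Okun's law, u - u* = -(output gap)/β = -(-6.282)/1.8 = 3.49 points.
So u* = 8.21 - 3.49 = 4.72%.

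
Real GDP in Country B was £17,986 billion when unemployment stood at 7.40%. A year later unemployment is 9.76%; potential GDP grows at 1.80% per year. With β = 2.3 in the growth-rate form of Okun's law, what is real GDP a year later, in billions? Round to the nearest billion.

Δu = 9.76 - 7.4 = 2.36 points.
Okun's law (growth form): g_Y = g_Y* - β × Δu = 1.80 - 2.3 × (2.36) = 1.8 - 5.428 = -3.628%.
Real GDP in the next year = 17986 × (1 - 3.628/100) = 17986 × 0.96372 ≈ 17333 billion.

£17,333 billion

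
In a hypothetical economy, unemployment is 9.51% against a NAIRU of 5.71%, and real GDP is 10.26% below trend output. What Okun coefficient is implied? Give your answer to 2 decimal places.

β ≈ 2.70

Okun's law: output gap = -β × (u - u*).
-10.26 = -β × (9.51 - 5.71) = -β × 3.8, so β = 10.26/3.8 = 2.70.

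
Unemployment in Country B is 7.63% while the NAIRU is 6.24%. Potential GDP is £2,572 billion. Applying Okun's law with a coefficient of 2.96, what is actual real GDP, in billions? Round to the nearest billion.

Unemployment gap = 7.63 - 6.24 = 1.39 points, so the output gap is -2.96 × 1.39 = -4.1144%.
Actual GDP = 2572 × (1 - 4.1144/100) = 2572 × 0.958856 ≈ 2466 billion.

£2,466 billion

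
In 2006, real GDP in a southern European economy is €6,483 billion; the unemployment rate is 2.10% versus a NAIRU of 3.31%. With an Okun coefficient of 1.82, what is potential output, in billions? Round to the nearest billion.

Unemployment gap = 2.1 - 3.31 = -1.21 points, so output gap = -1.82 × (-1.21) = 2.2022%.
Since Y = Y* × (1 + gap/100), Y* = 6483/1.022022 ≈ 6343 billion.

€6,343 billion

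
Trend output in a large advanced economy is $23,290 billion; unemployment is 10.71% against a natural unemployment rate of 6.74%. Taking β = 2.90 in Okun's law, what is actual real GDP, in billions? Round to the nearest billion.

$20,609 billion

Unemployment gap = 10.71 - 6.74 = 3.97 points, so the output gap is -2.9 × 3.97 = -11.513%.
Actual GDP = 23290 × (1 - 11.513/100) = 23290 × 0.88487 ≈ 20609 billion.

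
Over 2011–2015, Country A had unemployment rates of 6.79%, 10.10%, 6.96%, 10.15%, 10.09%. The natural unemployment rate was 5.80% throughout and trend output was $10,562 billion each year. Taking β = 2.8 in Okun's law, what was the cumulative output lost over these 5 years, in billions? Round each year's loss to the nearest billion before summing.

Year 2011: gap = -2.8 × (6.79 - 5.8) = -2.772%, loss ≈ 10562 × 2.772/100 ≈ 293.
Year 2012: gap = -2.8 × (10.1 - 5.8) = -12.04%, loss ≈ 10562 × 12.04/100 ≈ 1272.
Year 2013: gap = -2.8 × (6.96 - 5.8) = -3.248%, loss ≈ 10562 × 3.248/100 ≈ 343.
Year 2014: gap = -2.8 × (10.15 - 5.8) = -12.18%, loss ≈ 10562 × 12.18/100 ≈ 1286.
Year 2015: gap = -2.8 × (10.09 - 5.8) = -12.012%, loss ≈ 10562 × 12.012/100 ≈ 1269.
Total lost output = 293 + 1272 + 343 + 1286 + 1269 = 4463 billion.

$4,463 billion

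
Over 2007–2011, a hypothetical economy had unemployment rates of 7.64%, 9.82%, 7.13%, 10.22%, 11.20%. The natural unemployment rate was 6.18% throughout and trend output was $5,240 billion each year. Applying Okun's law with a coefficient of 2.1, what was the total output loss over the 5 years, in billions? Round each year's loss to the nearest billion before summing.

Year 2007: gap = -2.1 × (7.64 - 6.18) = -3.066%, loss ≈ 5240 × 3.066/100 ≈ 161.
Year 2008: gap = -2.1 × (9.82 - 6.18) = -7.644%, loss ≈ 5240 × 7.644/100 ≈ 401.
Year 2009: gap = -2.1 × (7.13 - 6.18) = -1.995%, loss ≈ 5240 × 1.995/100 ≈ 105.
Year 2010: gap = -2.1 × (10.22 - 6.18) = -8.484%, loss ≈ 5240 × 8.484/100 ≈ 445.
Year 2011: gap = -2.1 × (11.2 - 6.18) = -10.542%, loss ≈ 5240 × 10.542/100 ≈ 552.
Total lost output = 161 + 401 + 105 + 445 + 552 = 1664 billion.

$1,664 billion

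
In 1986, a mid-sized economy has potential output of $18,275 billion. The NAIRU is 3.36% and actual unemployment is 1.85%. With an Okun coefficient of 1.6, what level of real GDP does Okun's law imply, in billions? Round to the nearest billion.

Unemployment gap = 1.85 - 3.36 = -1.51 points, so the output gap is -1.6 × (-1.51) = 2.416%.
Actual GDP = 18275 × (1 + 2.416/100) = 18275 × 1.02416 ≈ 18717 billion.

$18,717 billion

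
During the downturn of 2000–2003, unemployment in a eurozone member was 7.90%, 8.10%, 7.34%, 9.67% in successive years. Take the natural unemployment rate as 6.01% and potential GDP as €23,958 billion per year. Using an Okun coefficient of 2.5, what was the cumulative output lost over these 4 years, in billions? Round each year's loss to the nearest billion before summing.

Year 2000: gap = -2.5 × (7.9 - 6.01) = -4.725%, loss ≈ 23958 × 4.725/100 ≈ 1132.
Year 2001: gap = -2.5 × (8.1 - 6.01) = -5.225%, loss ≈ 23958 × 5.225/100 ≈ 1252.
Year 2002: gap = -2.5 × (7.34 - 6.01) = -3.325%, loss ≈ 23958 × 3.325/100 ≈ 797.
Year 2003: gap = -2.5 × (9.67 - 6.01) = -9.15%, loss ≈ 23958 × 9.15/100 ≈ 2192.
Total lost output = 1132 + 1252 + 797 + 2192 = 5373 billion.

€5,373 billion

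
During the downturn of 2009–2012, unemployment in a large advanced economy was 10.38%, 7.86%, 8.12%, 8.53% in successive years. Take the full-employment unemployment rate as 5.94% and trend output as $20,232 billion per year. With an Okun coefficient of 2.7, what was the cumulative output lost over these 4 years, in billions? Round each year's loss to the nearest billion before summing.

$6,080 billion

Year 2009: gap = -2.7 × (10.38 - 5.94) = -11.988%, loss ≈ 20232 × 11.988/100 ≈ 2425.
Year 2010: gap = -2.7 × (7.86 - 5.94) = -5.184%, loss ≈ 20232 × 5.184/100 ≈ 1049.
Year 2011: gap = -2.7 × (8.12 - 5.94) = -5.886%, loss ≈ 20232 × 5.886/100 ≈ 1191.
Year 2012: gap = -2.7 × (8.53 - 5.94) = -6.993%, loss ≈ 20232 × 6.993/100 ≈ 1415.
Total lost output = 2425 + 1049 + 1191 + 1415 = 6080 billion.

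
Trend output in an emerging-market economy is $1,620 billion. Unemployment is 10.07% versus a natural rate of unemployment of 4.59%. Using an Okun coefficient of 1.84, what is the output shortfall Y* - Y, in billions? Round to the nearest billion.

Output gap = -1.84 × (10.07 - 4.59) = -1.84 × 5.48 = -10.0832%.
Actual GDP ≈ 1620 × 0.899168 ≈ 1457 billion, so the shortfall is 1620 - 1457 = 163 billion.

$163 billion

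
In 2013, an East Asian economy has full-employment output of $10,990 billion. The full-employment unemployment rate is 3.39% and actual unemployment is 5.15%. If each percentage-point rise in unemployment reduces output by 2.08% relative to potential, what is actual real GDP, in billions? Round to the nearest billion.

$10,588 billion

Unemployment gap = 5.15 - 3.39 = 1.76 points, so the output gap is -2.08 × 1.76 = -3.6608%.
Actual GDP = 10990 × (1 - 3.6608/100) = 10990 × 0.963392 ≈ 10588 billion.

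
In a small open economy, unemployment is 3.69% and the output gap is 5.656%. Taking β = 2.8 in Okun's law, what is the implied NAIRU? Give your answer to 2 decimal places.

From Okun's law, u - u* = -(output gap)/β = -(5.656)/2.8 = -2.02 points.
So u* = 3.69 + 2.02 = 5.71%.

5.71%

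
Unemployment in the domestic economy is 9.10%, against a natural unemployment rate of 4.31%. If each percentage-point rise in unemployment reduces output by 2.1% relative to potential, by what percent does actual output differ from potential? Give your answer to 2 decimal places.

-10.06%

The unemployment gap is 9.1 - 4.31 = 4.79 percentage points.
Okun's law gives an output gap of -2.1 × 4.79 = -10.059%, i.e. 10.06% below potential.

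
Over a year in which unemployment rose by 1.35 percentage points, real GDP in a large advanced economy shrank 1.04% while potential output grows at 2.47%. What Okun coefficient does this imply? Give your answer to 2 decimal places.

Growth form: g_Y = g_Y* - β × Δu, so β = (g_Y* - g_Y)/Δu.
β = (2.47 + 1.04)/1.35 = 3.51/1.35 = 2.60.

β ≈ 2.60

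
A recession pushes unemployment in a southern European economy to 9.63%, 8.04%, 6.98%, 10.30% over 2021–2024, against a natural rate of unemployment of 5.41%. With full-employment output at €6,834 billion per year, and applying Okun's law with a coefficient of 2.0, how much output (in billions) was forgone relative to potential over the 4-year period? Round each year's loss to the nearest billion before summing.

€1,819 billion

Year 2021: gap = -2.0 × (9.63 - 5.41) = -8.44%, loss ≈ 6834 × 8.44/100 ≈ 577.
Year 2022: gap = -2.0 × (8.04 - 5.41) = -5.26%, loss ≈ 6834 × 5.26/100 ≈ 359.
Year 2023: gap = -2.0 × (6.98 - 5.41) = -3.14%, loss ≈ 6834 × 3.14/100 ≈ 215.
Year 2024: gap = -2.0 × (10.3 - 5.41) = -9.78%, loss ≈ 6834 × 9.78/100 ≈ 668.
Total lost output = 577 + 359 + 215 + 668 = 1819 billion.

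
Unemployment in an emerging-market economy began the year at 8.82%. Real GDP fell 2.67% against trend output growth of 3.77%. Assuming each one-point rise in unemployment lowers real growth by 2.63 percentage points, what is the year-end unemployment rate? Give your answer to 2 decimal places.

11.27%

Growth-rate Okun's law: g_Y = g_Y* - β × Δu, so Δu = (g_Y* - g_Y)/β.
Δu = (3.77 + 2.67)/2.63 = 6.44/2.63 = 2.45 percentage points.
Year-end unemployment = 8.82 + 2.45 = 11.27%.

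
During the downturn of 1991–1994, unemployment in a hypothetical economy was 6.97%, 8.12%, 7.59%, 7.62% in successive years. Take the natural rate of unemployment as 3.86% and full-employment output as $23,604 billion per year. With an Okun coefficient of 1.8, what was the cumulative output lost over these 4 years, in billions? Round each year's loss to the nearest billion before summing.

$6,314 billion

Year 1991: gap = -1.8 × (6.97 - 3.86) = -5.598%, loss ≈ 23604 × 5.598/100 ≈ 1321.
Year 1992: gap = -1.8 × (8.12 - 3.86) = -7.668%, loss ≈ 23604 × 7.668/100 ≈ 1810.
Year 1993: gap = -1.8 × (7.59 - 3.86) = -6.714%, loss ≈ 23604 × 6.714/100 ≈ 1585.
Year 1994: gap = -1.8 × (7.62 - 3.86) = -6.768%, loss ≈ 23604 × 6.768/100 ≈ 1598.
Total lost output = 1321 + 1810 + 1585 + 1598 = 6314 billion.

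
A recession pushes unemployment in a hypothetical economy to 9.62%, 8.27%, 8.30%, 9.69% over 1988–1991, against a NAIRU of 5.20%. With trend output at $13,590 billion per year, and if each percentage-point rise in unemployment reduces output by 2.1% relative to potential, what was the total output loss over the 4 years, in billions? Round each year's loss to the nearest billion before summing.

$4,303 billion

Year 1988: gap = -2.1 × (9.62 - 5.2) = -9.282%, loss ≈ 13590 × 9.282/100 ≈ 1261.
Year 1989: gap = -2.1 × (8.27 - 5.2) = -6.447%, loss ≈ 13590 × 6.447/100 ≈ 876.
Year 1990: gap = -2.1 × (8.3 - 5.2) = -6.51%, loss ≈ 13590 × 6.51/100 ≈ 885.
Year 1991: gap = -2.1 × (9.69 - 5.2) = -9.429%, loss ≈ 13590 × 9.429/100 ≈ 1281.
Total lost output = 1261 + 876 + 885 + 1281 = 4303 billion.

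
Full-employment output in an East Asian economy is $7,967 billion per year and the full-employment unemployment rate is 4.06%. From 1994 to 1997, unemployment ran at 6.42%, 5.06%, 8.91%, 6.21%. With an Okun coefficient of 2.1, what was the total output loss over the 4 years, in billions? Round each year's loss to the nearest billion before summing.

Year 1994: gap = -2.1 × (6.42 - 4.06) = -4.956%, loss ≈ 7967 × 4.956/100 ≈ 395.
Year 1995: gap = -2.1 × (5.06 - 4.06) = -2.1%, loss ≈ 7967 × 2.1/100 ≈ 167.
Year 1996: gap = -2.1 × (8.91 - 4.06) = -10.185%, loss ≈ 7967 × 10.185/100 ≈ 811.
Year 1997: gap = -2.1 × (6.21 - 4.06) = -4.515%, loss ≈ 7967 × 4.515/100 ≈ 360.
Total lost output = 395 + 167 + 811 + 360 = 1733 billion.

$1,733 billion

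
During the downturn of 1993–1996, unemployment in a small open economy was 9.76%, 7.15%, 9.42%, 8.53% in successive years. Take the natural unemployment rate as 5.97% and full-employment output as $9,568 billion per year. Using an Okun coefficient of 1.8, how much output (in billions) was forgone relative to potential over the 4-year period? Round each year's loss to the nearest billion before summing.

Year 1993: gap = -1.8 × (9.76 - 5.97) = -6.822%, loss ≈ 9568 × 6.822/100 ≈ 653.
Year 1994: gap = -1.8 × (7.15 - 5.97) = -2.124%, loss ≈ 9568 × 2.124/100 ≈ 203.
Year 1995: gap = -1.8 × (9.42 - 5.97) = -6.21%, loss ≈ 9568 × 6.21/100 ≈ 594.
Year 1996: gap = -1.8 × (8.53 - 5.97) = -4.608%, loss ≈ 9568 × 4.608/100 ≈ 441.
Total lost output = 653 + 203 + 594 + 441 = 1891 billion.

$1,891 billion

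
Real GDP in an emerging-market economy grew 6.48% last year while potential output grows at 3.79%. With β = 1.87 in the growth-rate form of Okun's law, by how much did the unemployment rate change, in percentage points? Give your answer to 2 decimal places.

Growth-rate Okun's law: g_Y = g_Y* - β × Δu, so Δu = (g_Y* - g_Y)/β.
Δu = (3.79 - 6.48)/1.87 = -2.69/1.87 = -1.44 percentage points.

-1.44 percentage points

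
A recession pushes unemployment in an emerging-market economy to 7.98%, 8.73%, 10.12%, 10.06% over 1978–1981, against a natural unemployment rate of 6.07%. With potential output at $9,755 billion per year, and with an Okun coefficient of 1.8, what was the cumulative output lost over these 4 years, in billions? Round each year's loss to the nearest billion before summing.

$2,214 billion

Year 1978: gap = -1.8 × (7.98 - 6.07) = -3.438%, loss ≈ 9755 × 3.438/100 ≈ 335.
Year 1979: gap = -1.8 × (8.73 - 6.07) = -4.788%, loss ≈ 9755 × 4.788/100 ≈ 467.
Year 1980: gap = -1.8 × (10.12 - 6.07) = -7.29%, loss ≈ 9755 × 7.29/100 ≈ 711.
Year 1981: gap = -1.8 × (10.06 - 6.07) = -7.182%, loss ≈ 9755 × 7.182/100 ≈ 701.
Total lost output = 335 + 467 + 711 + 701 = 2214 billion.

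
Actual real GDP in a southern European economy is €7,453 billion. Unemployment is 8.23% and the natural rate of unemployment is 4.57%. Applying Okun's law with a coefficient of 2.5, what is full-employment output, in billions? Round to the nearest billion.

Unemployment gap = 8.23 - 4.57 = 3.66 points, so output gap = -2.5 × 3.66 = -9.15%.
Since Y = Y* × (1 + gap/100), Y* = 7453/0.9085 ≈ 8204 billion.

€8,204 billion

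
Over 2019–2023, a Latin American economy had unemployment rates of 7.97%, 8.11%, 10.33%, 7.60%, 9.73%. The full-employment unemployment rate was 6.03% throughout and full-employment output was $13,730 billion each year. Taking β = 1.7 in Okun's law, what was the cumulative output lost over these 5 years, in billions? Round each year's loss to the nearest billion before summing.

Year 2019: gap = -1.7 × (7.97 - 6.03) = -3.298%, loss ≈ 13730 × 3.298/100 ≈ 453.
Year 2020: gap = -1.7 × (8.11 - 6.03) = -3.536%, loss ≈ 13730 × 3.536/100 ≈ 485.
Year 2021: gap = -1.7 × (10.33 - 6.03) = -7.31%, loss ≈ 13730 × 7.31/100 ≈ 1004.
Year 2022: gap = -1.7 × (7.6 - 6.03) = -2.669%, loss ≈ 13730 × 2.669/100 ≈ 366.
Year 2023: gap = -1.7 × (9.73 - 6.03) = -6.29%, loss ≈ 13730 × 6.29/100 ≈ 864.
Total lost output = 453 + 485 + 1004 + 366 + 864 = 3172 billion.

$3,172 billion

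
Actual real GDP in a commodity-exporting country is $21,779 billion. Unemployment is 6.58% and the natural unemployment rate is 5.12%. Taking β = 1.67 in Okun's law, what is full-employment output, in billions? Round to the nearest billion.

Unemployment gap = 6.58 - 5.12 = 1.46 points, so output gap = -1.67 × 1.46 = -2.4382%.
Since Y = Y* × (1 + gap/100), Y* = 21779/0.975618 ≈ 22323 billion.

$22,323 billion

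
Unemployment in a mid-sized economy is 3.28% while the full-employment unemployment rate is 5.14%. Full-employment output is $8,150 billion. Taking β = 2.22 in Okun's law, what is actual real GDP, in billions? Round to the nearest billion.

$8,487 billion

Unemployment gap = 3.28 - 5.14 = -1.86 points, so the output gap is -2.22 × (-1.86) = 4.1292%.
Actual GDP = 8150 × (1 + 4.1292/100) = 8150 × 1.041292 ≈ 8487 billion.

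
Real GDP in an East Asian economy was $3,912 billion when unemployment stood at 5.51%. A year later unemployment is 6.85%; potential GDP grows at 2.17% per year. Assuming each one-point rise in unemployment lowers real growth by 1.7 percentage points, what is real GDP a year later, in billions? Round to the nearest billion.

$3,908 billion

Δu = 6.85 - 5.51 = 1.34 points.
Okun's law (growth form): g_Y = g_Y* - β × Δu = 2.17 - 1.7 × (1.34) = 2.17 - 2.278 = -0.108%.
Real GDP in the next year = 3912 × (1 - 0.108/100) = 3912 × 0.99892 ≈ 3908 billion.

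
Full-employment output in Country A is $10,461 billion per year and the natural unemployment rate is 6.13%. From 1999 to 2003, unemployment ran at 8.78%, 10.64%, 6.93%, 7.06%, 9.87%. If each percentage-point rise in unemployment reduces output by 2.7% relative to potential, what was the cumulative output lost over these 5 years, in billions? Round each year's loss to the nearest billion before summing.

$3,567 billion

Year 1999: gap = -2.7 × (8.78 - 6.13) = -7.155%, loss ≈ 10461 × 7.155/100 ≈ 748.
Year 2000: gap = -2.7 × (10.64 - 6.13) = -12.177%, loss ≈ 10461 × 12.177/100 ≈ 1274.
Year 2001: gap = -2.7 × (6.93 - 6.13) = -2.16%, loss ≈ 10461 × 2.16/100 ≈ 226.
Year 2002: gap = -2.7 × (7.06 - 6.13) = -2.511%, loss ≈ 10461 × 2.511/100 ≈ 263.
Year 2003: gap = -2.7 × (9.87 - 6.13) = -10.098%, loss ≈ 10461 × 10.098/100 ≈ 1056.
Total lost output = 748 + 1274 + 226 + 263 + 1056 = 3567 billion.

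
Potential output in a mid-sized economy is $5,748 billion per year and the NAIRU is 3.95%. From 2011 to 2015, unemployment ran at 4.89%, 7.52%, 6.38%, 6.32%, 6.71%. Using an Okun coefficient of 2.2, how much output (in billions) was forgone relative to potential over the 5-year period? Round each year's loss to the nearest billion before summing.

Year 2011: gap = -2.2 × (4.89 - 3.95) = -2.068%, loss ≈ 5748 × 2.068/100 ≈ 119.
Year 2012: gap = -2.2 × (7.52 - 3.95) = -7.854%, loss ≈ 5748 × 7.854/100 ≈ 451.
Year 2013: gap = -2.2 × (6.38 - 3.95) = -5.346%, loss ≈ 5748 × 5.346/100 ≈ 307.
Year 2014: gap = -2.2 × (6.32 - 3.95) = -5.214%, loss ≈ 5748 × 5.214/100 ≈ 300.
Year 2015: gap = -2.2 × (6.71 - 3.95) = -6.072%, loss ≈ 5748 × 6.072/100 ≈ 349.
Total lost output = 119 + 451 + 307 + 300 + 349 = 1526 billion.

$1,526 billion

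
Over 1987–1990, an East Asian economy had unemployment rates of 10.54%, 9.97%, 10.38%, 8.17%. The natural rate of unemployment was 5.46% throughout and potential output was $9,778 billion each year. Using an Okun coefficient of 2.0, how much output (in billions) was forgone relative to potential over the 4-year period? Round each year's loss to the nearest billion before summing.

$3,367 billion

Year 1987: gap = -2.0 × (10.54 - 5.46) = -10.16%, loss ≈ 9778 × 10.16/100 ≈ 993.
Year 1988: gap = -2.0 × (9.97 - 5.46) = -9.02%, loss ≈ 9778 × 9.02/100 ≈ 882.
Year 1989: gap = -2.0 × (10.38 - 5.46) = -9.84%, loss ≈ 9778 × 9.84/100 ≈ 962.
Year 1990: gap = -2.0 × (8.17 - 5.46) = -5.42%, loss ≈ 9778 × 5.42/100 ≈ 530.
Total lost output = 993 + 882 + 962 + 530 = 3367 billion.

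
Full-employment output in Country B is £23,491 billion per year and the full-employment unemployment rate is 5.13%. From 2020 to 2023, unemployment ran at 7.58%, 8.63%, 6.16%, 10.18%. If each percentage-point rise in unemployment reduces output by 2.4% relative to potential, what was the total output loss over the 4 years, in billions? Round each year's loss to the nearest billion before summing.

Year 2020: gap = -2.4 × (7.58 - 5.13) = -5.88%, loss ≈ 23491 × 5.88/100 ≈ 1381.
Year 2021: gap = -2.4 × (8.63 - 5.13) = -8.4%, loss ≈ 23491 × 8.4/100 ≈ 1973.
Year 2022: gap = -2.4 × (6.16 - 5.13) = -2.472%, loss ≈ 23491 × 2.472/100 ≈ 581.
Year 2023: gap = -2.4 × (10.18 - 5.13) = -12.12%, loss ≈ 23491 × 12.12/100 ≈ 2847.
Total lost output = 1381 + 1973 + 581 + 2847 = 6782 billion.

£6,782 billion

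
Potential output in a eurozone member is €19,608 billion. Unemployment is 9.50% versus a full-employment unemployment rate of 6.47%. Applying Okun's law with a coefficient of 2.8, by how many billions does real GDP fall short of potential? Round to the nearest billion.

€1,664 billion

Output gap = -2.8 × (9.5 - 6.47) = -2.8 × 3.03 = -8.484%.
Actual GDP ≈ 19608 × 0.91516 ≈ 17944 billion, so the shortfall is 19608 - 17944 = 1664 billion.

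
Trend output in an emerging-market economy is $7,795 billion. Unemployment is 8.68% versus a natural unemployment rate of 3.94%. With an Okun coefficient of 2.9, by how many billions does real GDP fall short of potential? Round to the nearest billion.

$1,072 billion

Output gap = -2.9 × (8.68 - 3.94) = -2.9 × 4.74 = -13.746%.
Actual GDP ≈ 7795 × 0.86254 ≈ 6723 billion, so the shortfall is 7795 - 6723 = 1072 billion.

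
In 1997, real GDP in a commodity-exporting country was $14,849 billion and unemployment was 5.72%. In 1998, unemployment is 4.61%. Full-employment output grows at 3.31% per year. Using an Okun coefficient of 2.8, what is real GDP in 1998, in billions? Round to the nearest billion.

Δu = 4.61 - 5.72 = -1.11 points.
Okun's law (growth form): g_Y = g_Y* - β × Δu = 3.31 - 2.8 × (-1.11) = 3.31 + 3.108 = 6.418%.
Real GDP in the next year = 14849 × (1 + 6.418/100) = 14849 × 1.06418 ≈ 15802 billion.

$15,802 billion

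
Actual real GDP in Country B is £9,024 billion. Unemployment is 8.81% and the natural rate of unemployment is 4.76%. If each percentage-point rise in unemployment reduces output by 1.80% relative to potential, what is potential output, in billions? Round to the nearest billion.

£9,734 billion

Unemployment gap = 8.81 - 4.76 = 4.05 points, so output gap = -1.8 × 4.05 = -7.29%.
Since Y = Y* × (1 + gap/100), Y* = 9024/0.9271 ≈ 9734 billion.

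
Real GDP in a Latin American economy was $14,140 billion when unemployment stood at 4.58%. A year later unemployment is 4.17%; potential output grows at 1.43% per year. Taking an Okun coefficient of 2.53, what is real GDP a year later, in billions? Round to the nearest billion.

$14,489 billion

Δu = 4.17 - 4.58 = -0.41 points.
Okun's law (growth form): g_Y = g_Y* - β × Δu = 1.43 - 2.53 × (-0.41) = 1.43 + 1.0373 = 2.4673%.
Real GDP in the next year = 14140 × (1 + 2.4673/100) = 14140 × 1.024673 ≈ 14489 billion.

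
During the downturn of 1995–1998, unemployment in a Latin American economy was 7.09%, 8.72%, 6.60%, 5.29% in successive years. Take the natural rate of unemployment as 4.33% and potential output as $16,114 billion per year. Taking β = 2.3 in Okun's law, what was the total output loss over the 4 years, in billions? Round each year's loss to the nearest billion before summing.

$3,847 billion

Year 1995: gap = -2.3 × (7.09 - 4.33) = -6.348%, loss ≈ 16114 × 6.348/100 ≈ 1023.
Year 1996: gap = -2.3 × (8.72 - 4.33) = -10.097%, loss ≈ 16114 × 10.097/100 ≈ 1627.
Year 1997: gap = -2.3 × (6.6 - 4.33) = -5.221%, loss ≈ 16114 × 5.221/100 ≈ 841.
Year 1998: gap = -2.3 × (5.29 - 4.33) = -2.208%, loss ≈ 16114 × 2.208/100 ≈ 356.
Total lost output = 1023 + 1627 + 841 + 356 = 3847 billion.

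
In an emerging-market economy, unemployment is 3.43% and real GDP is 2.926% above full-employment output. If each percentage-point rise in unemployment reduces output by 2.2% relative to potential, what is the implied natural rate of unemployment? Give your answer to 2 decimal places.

From Okun's law, u - u* = -(output gap)/β = -(2.926)/2.2 = -1.33 points.
So u* = 3.43 + 1.33 = 4.76%.

4.76%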